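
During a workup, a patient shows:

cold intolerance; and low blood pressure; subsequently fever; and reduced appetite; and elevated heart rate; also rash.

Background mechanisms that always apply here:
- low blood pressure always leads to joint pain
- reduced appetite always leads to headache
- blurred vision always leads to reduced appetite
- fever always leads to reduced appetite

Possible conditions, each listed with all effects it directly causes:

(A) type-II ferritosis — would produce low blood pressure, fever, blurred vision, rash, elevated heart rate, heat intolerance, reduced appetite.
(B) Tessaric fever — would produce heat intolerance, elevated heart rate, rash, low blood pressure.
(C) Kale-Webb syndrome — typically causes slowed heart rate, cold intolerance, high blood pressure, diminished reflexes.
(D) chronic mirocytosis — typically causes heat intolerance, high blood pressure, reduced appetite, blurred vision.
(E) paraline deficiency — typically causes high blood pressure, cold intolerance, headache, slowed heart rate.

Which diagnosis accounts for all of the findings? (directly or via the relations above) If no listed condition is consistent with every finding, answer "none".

For each candidate, compare predicted effects to what was observed:
(A) type-II ferritosis — cold intolerance ✗; low blood pressure ✓; fever ✓; reduced appetite ✓; elevated heart rate ✓; rash ✓
(B) Tessaric fever — cold intolerance ✗; low blood pressure ✓; fever ✗; reduced appetite ✗; elevated heart rate ✓; rash ✓
(C) Kale-Webb syndrome — fails on low blood pressure, fever, reduced appetite, elevated heart rate, rash (predicts high blood pressure, not low blood pressure; predicts slowed heart rate, not elevated heart rate)
(D) chronic mirocytosis — cold intolerance ✗; low blood pressure ✗; fever ✗; reduced appetite ✓; elevated heart rate ✗; rash ✗
(E) paraline deficiency — fails on low blood pressure, fever, reduced appetite, elevated heart rate, rash (predicts high blood pressure, not low blood pressure; predicts slowed heart rate, not elevated heart rate)
None of the listed candidates fits everything.

none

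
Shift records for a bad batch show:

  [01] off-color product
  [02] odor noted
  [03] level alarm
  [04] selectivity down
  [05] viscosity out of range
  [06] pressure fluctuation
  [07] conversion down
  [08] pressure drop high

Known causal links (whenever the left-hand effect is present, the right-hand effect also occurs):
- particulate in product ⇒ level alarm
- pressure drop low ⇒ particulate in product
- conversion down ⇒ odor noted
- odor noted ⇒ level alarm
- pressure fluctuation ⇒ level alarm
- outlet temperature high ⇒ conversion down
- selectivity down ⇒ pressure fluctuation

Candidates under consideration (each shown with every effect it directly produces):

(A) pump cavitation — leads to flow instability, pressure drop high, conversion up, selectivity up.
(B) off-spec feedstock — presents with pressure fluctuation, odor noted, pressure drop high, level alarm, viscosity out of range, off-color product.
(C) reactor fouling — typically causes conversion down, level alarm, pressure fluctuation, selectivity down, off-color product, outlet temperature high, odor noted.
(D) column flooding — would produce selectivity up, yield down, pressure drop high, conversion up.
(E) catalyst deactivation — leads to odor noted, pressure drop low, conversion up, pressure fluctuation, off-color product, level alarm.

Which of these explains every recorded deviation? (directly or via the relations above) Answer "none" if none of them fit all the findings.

Checking each candidate against the observations:
(A) pump cavitation — off-color product -; odor noted -; level alarm -; selectivity down -; viscosity out of range -; pressure fluctuation -; conversion down -; pressure drop high +
(B) off-spec feedstock — does not account for selectivity down, conversion down
(C) reactor fouling — off-color product +; odor noted +; level alarm +; selectivity down +; viscosity out of range -; pressure fluctuation +; conversion down +; pressure drop high -
(D) column flooding — fails on off-color product, odor noted, level alarm, selectivity down, viscosity out of range, pressure fluctuation, conversion down (predicts selectivity up, not selectivity down; predicts conversion up, not conversion down)
(E) catalyst deactivation — off-color product +; odor noted +; level alarm +; selectivity down -; viscosity out of range -; pressure fluctuation +; conversion down -; pressure drop high -
No candidate is consistent with all observations.

none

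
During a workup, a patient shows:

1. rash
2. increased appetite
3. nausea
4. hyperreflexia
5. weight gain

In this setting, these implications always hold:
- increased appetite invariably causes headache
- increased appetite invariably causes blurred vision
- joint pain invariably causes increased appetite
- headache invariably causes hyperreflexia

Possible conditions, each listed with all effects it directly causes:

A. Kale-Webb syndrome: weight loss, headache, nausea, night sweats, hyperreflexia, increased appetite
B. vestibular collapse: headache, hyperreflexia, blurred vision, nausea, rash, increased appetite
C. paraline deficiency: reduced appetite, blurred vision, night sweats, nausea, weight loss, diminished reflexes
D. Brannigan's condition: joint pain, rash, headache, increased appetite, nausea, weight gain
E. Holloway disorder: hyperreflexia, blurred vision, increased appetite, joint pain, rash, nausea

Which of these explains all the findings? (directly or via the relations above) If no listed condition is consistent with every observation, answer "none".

D

Per-candidate check:
(A) Kale-Webb syndrome — fails on rash, weight gain (predicts weight loss, not weight gain)
(B) vestibular collapse — rash ✓; increased appetite ✓; nausea ✓; hyperreflexia ✓; weight gain ✗
(C) paraline deficiency — fails on rash, increased appetite, hyperreflexia, weight gain (predicts reduced appetite, not increased appetite; predicts diminished reflexes, not hyperreflexia; predicts weight loss, not weight gain)
(D) Brannigan's condition — rash ✓; increased appetite ✓; nausea ✓; hyperreflexia ✓ (via headache → hyperreflexia); weight gain ✓
(E) Holloway disorder — rash ✓; increased appetite ✓; nausea ✓; hyperreflexia ✓; weight gain ✗
Only (D) is consistent with every observation.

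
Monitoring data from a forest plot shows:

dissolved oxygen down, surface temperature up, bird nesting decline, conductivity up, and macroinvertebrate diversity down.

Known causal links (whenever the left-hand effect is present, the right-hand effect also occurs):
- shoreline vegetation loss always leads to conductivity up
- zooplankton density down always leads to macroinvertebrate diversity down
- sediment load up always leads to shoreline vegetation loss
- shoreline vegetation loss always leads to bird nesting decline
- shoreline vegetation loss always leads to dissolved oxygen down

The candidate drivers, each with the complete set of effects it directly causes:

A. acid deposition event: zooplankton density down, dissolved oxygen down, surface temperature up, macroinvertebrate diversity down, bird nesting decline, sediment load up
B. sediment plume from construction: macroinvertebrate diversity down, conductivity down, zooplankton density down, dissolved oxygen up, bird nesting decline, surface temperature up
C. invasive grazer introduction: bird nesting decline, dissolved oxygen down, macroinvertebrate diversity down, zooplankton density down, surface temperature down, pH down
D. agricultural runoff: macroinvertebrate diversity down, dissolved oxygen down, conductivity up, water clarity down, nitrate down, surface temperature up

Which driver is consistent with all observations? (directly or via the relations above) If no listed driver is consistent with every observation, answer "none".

A

Per-candidate check:
(A) acid deposition event — dissolved oxygen down ✓; surface temperature up ✓; bird nesting decline ✓; conductivity up ✓ (via sediment load up → shoreline vegetation loss → conductivity up); macroinvertebrate diversity down ✓
(B) sediment plume from construction — dissolved oxygen down ✗; surface temperature up ✓; bird nesting decline ✓; conductivity up ✗; macroinvertebrate diversity down ✓
(C) invasive grazer introduction — fails on surface temperature up, conductivity up (predicts surface temperature down, not surface temperature up)
(D) agricultural runoff — does not account for bird nesting decline
(A) alone accounts for all the evidence.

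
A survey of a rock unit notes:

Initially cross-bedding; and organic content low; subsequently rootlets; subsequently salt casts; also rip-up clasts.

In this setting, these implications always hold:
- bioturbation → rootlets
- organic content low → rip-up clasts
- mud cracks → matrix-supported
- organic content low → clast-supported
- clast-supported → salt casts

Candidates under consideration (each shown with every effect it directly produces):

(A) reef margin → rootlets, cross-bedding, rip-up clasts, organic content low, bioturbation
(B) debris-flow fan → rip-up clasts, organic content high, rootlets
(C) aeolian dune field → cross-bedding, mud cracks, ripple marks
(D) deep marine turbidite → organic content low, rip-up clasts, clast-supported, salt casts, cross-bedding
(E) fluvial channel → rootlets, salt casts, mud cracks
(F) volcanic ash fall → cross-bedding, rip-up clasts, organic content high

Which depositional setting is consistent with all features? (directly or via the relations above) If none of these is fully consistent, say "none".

Testing each hypothesis:
(A) reef margin — cross-bedding +; organic content low +; rootlets +; salt casts + (through organic content low → clast-supported → salt casts); rip-up clasts +
(B) debris-flow fan — cross-bedding -; organic content low -; rootlets +; salt casts -; rip-up clasts +
(C) aeolian dune field — cross-bedding +; organic content low -; rootlets -; salt casts -; rip-up clasts -
(D) deep marine turbidite — cross-bedding +; organic content low +; rootlets -; salt casts +; rip-up clasts +
(E) fluvial channel — does not account for cross-bedding, organic content low, rip-up clasts
(F) volcanic ash fall — fails on organic content low, rootlets, salt casts (predicts organic content high, not organic content low)
(A) alone accounts for all the evidence.

A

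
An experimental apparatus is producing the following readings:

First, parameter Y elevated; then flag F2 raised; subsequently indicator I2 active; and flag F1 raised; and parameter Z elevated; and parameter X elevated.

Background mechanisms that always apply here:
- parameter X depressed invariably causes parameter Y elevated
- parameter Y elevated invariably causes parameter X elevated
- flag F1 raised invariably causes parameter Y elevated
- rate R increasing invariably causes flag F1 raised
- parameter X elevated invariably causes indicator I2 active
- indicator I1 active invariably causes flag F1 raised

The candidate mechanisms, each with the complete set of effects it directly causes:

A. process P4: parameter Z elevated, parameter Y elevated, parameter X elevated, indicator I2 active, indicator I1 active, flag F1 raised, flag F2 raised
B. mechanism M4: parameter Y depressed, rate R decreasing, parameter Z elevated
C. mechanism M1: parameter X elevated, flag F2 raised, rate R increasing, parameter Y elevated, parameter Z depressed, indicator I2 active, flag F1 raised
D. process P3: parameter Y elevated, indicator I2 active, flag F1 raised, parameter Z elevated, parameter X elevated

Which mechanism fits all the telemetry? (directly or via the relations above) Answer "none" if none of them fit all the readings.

Per-candidate check:
(A) process P4 — accounts for every observation
(B) mechanism M4 — parameter Y elevated -; flag F2 raised -; indicator I2 active -; flag F1 raised -; parameter Z elevated +; parameter X elevated -
(C) mechanism M1 — parameter Y elevated +; flag F2 raised +; indicator I2 active +; flag F1 raised +; parameter Z elevated -; parameter X elevated +
(D) process P3 — parameter Y elevated +; flag F2 raised -; indicator I2 active +; flag F1 raised +; parameter Z elevated +; parameter X elevated +
Only (A) is consistent with every observation.

A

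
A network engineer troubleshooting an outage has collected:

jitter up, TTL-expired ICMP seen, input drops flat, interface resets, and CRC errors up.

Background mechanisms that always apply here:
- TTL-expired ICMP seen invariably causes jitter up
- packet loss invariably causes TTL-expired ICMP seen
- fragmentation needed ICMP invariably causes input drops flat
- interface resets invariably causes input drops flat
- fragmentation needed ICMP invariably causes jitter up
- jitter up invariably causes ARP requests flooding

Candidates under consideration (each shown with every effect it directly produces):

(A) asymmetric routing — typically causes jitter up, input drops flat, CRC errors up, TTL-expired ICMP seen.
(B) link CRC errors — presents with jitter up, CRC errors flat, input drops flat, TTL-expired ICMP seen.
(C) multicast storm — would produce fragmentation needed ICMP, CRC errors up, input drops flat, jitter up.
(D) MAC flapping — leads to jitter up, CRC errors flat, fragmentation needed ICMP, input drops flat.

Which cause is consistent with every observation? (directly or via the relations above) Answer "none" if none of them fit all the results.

Checking each candidate against the observations:
(A) asymmetric routing — does not account for interface resets
(B) link CRC errors — fails on interface resets, CRC errors up (predicts CRC errors flat, not CRC errors up)
(C) multicast storm — jitter up ✓; TTL-expired ICMP seen ✗; input drops flat ✓; interface resets ✗; CRC errors up ✓
(D) MAC flapping — jitter up ✓; TTL-expired ICMP seen ✗; input drops flat ✓; interface resets ✗; CRC errors up ✗
No candidate is consistent with all observations.

none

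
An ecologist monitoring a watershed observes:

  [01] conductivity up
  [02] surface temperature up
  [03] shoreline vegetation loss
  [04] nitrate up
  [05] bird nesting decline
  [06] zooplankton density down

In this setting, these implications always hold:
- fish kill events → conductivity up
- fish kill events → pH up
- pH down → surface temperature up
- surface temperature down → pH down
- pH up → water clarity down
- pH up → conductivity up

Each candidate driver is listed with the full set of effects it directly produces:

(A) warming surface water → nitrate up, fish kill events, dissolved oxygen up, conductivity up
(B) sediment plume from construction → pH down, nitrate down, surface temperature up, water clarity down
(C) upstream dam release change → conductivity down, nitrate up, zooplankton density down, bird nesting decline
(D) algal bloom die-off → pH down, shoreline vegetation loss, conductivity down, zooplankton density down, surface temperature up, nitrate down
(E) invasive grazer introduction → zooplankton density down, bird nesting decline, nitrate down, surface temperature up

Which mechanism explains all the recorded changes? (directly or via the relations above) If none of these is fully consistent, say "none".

For each candidate, compare predicted effects to what was observed:
(A) warming surface water — conductivity up ✓; surface temperature up ✗; shoreline vegetation loss ✗; nitrate up ✓; bird nesting decline ✗; zooplankton density down ✗
(B) sediment plume from construction — fails on conductivity up, shoreline vegetation loss, nitrate up, bird nesting decline, zooplankton density down (predicts nitrate down, not nitrate up)
(C) upstream dam release change — conductivity up ✗; surface temperature up ✗; shoreline vegetation loss ✗; nitrate up ✓; bird nesting decline ✓; zooplankton density down ✓
(D) algal bloom die-off — fails on conductivity up, nitrate up, bird nesting decline (predicts conductivity down, not conductivity up; predicts nitrate down, not nitrate up)
(E) invasive grazer introduction — conductivity up ✗; surface temperature up ✓; shoreline vegetation loss ✗; nitrate up ✗; bird nesting decline ✓; zooplankton density down ✓
Every candidate fails on at least one observation.

none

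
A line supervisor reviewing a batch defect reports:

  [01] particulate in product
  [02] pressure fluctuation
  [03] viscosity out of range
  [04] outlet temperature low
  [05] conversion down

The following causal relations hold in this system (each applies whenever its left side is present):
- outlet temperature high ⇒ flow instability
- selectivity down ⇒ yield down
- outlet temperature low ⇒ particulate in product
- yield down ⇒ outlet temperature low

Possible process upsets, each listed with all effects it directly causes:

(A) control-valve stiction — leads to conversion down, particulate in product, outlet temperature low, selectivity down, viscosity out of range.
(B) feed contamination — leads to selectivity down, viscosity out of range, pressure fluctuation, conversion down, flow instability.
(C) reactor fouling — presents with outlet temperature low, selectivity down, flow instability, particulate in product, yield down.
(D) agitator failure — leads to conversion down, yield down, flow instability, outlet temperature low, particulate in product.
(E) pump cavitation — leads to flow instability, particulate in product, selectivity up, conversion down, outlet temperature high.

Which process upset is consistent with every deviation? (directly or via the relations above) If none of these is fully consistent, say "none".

B

Per-candidate check:
(A) control-valve stiction — particulate in product +; pressure fluctuation -; viscosity out of range +; outlet temperature low +; conversion down +
(B) feed contamination — particulate in product + (through selectivity down → yield down → outlet temperature low → particulate in product); pressure fluctuation +; viscosity out of range +; outlet temperature low + (through selectivity down → yield down → outlet temperature low); conversion down +
(C) reactor fouling — does not account for pressure fluctuation, viscosity out of range, conversion down
(D) agitator failure — does not account for pressure fluctuation, viscosity out of range
(E) pump cavitation — particulate in product +; pressure fluctuation -; viscosity out of range -; outlet temperature low -; conversion down +
(B) alone accounts for all the evidence.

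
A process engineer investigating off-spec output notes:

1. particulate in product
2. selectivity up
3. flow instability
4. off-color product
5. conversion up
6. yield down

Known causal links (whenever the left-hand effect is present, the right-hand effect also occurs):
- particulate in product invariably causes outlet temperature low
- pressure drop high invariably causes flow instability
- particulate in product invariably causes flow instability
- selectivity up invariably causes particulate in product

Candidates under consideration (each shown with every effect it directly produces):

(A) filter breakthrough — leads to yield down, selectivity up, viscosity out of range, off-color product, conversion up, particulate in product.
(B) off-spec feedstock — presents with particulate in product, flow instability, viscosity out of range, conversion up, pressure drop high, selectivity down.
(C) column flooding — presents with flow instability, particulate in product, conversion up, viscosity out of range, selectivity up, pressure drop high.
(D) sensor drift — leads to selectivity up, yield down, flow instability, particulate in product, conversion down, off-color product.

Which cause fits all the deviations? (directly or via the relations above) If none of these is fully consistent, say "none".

Per-candidate check:
(A) filter breakthrough — particulate in product yes; selectivity up yes; flow instability yes (via particulate in product → flow instability); off-color product yes; conversion up yes; yield down yes
(B) off-spec feedstock — particulate in product yes; selectivity up NO; flow instability yes; off-color product NO; conversion up yes; yield down NO
(C) column flooding — particulate in product yes; selectivity up yes; flow instability yes; off-color product NO; conversion up yes; yield down NO
(D) sensor drift — particulate in product yes; selectivity up yes; flow instability yes; off-color product yes; conversion up NO; yield down yes
(A) is the only candidate with no mismatches.

A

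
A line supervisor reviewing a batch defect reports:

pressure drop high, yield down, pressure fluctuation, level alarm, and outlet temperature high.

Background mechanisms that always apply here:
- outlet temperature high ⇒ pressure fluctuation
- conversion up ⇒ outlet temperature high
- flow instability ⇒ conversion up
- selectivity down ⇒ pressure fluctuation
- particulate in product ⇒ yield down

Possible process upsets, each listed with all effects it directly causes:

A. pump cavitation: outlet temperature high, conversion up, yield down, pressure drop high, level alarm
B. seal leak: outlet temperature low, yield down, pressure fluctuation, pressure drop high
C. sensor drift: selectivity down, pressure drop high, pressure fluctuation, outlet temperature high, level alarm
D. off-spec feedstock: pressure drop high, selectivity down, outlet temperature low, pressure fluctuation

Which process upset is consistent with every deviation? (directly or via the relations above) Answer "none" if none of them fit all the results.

A

Per-candidate check:
(A) pump cavitation — pressure drop high +; yield down +; pressure fluctuation + (via outlet temperature high → pressure fluctuation); level alarm +; outlet temperature high +
(B) seal leak — fails on level alarm, outlet temperature high (predicts outlet temperature low, not outlet temperature high)
(C) sensor drift — does not account for yield down
(D) off-spec feedstock — pressure drop high +; yield down -; pressure fluctuation +; level alarm -; outlet temperature high -
(A) alone accounts for all the evidence.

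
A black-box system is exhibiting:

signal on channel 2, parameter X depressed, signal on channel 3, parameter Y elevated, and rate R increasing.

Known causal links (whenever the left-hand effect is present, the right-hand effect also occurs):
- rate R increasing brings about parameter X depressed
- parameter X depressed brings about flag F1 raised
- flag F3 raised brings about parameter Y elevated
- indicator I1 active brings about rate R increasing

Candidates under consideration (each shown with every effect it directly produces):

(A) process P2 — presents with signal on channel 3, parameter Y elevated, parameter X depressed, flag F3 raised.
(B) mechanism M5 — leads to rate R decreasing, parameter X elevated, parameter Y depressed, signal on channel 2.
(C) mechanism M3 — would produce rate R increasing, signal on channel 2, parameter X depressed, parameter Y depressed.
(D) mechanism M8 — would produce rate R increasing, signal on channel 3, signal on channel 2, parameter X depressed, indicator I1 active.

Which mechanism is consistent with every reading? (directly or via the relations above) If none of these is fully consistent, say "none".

For each candidate, compare predicted effects to what was observed:
(A) process P2 — does not account for signal on channel 2, rate R increasing
(B) mechanism M5 — fails on parameter X depressed, signal on channel 3, parameter Y elevated, rate R increasing (predicts parameter X elevated, not parameter X depressed; predicts parameter Y depressed, not parameter Y elevated; predicts rate R decreasing, not rate R increasing)
(C) mechanism M3 — signal on channel 2 ✓; parameter X depressed ✓; signal on channel 3 ✗; parameter Y elevated ✗; rate R increasing ✓
(D) mechanism M8 — does not account for parameter Y elevated
Every candidate fails on at least one observation.

none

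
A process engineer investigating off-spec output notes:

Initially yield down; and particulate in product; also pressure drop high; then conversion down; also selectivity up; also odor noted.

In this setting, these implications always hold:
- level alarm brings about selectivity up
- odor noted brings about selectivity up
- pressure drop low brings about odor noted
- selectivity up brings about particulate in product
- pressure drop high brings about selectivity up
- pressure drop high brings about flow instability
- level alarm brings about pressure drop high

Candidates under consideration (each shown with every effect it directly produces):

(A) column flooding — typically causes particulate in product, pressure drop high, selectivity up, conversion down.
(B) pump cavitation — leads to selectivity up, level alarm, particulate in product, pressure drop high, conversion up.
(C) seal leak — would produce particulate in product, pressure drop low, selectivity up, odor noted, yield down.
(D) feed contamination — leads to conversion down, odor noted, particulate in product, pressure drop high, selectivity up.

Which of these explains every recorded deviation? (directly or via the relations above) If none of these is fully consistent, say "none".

none

Testing each hypothesis:
(A) column flooding — does not account for yield down, odor noted
(B) pump cavitation — fails on yield down, conversion down, odor noted (predicts conversion up, not conversion down)
(C) seal leak — yield down match; particulate in product match; pressure drop high miss; conversion down miss; selectivity up match; odor noted match
(D) feed contamination — yield down miss; particulate in product match; pressure drop high match; conversion down match; selectivity up match; odor noted match
None of the listed candidates fits everything.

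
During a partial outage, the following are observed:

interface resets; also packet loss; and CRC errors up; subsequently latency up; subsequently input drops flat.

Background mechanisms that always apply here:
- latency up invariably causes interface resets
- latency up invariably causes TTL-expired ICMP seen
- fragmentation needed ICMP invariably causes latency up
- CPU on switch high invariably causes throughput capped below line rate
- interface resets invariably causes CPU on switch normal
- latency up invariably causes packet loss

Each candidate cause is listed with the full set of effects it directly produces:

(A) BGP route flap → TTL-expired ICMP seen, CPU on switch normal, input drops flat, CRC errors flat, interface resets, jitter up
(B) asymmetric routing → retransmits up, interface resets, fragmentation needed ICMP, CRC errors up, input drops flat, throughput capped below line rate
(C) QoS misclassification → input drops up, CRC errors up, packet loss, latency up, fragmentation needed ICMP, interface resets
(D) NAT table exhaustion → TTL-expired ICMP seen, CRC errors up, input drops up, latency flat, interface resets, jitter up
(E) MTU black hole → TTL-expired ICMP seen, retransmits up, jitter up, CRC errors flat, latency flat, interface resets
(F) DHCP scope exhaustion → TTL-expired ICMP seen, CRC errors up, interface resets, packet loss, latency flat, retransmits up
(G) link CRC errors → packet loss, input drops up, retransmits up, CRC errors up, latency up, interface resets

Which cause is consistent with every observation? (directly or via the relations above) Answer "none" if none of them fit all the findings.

For each candidate, compare predicted effects to what was observed:
(A) BGP route flap — interface resets ✓; packet loss ✗; CRC errors up ✗; latency up ✗; input drops flat ✓
(B) asymmetric routing — accounts for every observation (packet loss via fragmentation needed ICMP → latency up → packet loss)
(C) QoS misclassification — interface resets ✓; packet loss ✓; CRC errors up ✓; latency up ✓; input drops flat ✗
(D) NAT table exhaustion — fails on packet loss, latency up, input drops flat (predicts latency flat, not latency up; predicts input drops up, not input drops flat)
(E) MTU black hole — interface resets ✓; packet loss ✗; CRC errors up ✗; latency up ✗; input drops flat ✗
(F) DHCP scope exhaustion — interface resets ✓; packet loss ✓; CRC errors up ✓; latency up ✗; input drops flat ✗
(G) link CRC errors — interface resets ✓; packet loss ✓; CRC errors up ✓; latency up ✓; input drops flat ✗
(B) alone accounts for all the evidence.

B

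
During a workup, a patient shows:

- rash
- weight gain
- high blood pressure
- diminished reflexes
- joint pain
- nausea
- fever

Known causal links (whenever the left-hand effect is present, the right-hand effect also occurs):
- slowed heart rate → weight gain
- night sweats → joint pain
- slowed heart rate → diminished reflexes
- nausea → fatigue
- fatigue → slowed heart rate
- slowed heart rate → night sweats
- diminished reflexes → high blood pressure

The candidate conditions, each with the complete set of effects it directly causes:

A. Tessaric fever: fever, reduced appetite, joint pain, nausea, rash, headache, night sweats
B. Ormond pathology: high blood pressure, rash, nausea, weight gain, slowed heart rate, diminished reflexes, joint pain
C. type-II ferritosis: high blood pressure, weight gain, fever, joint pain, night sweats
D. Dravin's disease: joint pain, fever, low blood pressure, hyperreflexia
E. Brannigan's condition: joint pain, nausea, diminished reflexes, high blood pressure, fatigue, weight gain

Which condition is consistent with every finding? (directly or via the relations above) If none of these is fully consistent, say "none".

Testing each hypothesis:
(A) Tessaric fever — accounts for every observation (weight gain by nausea → fatigue → slowed heart rate → weight gain)
(B) Ormond pathology — rash +; weight gain +; high blood pressure +; diminished reflexes +; joint pain +; nausea +; fever -
(C) type-II ferritosis — does not account for rash, diminished reflexes, nausea
(D) Dravin's disease — fails on rash, weight gain, high blood pressure, diminished reflexes, nausea (predicts low blood pressure, not high blood pressure; predicts hyperreflexia, not diminished reflexes)
(E) Brannigan's condition — does not account for rash, fever
Only (A) is consistent with every observation.

A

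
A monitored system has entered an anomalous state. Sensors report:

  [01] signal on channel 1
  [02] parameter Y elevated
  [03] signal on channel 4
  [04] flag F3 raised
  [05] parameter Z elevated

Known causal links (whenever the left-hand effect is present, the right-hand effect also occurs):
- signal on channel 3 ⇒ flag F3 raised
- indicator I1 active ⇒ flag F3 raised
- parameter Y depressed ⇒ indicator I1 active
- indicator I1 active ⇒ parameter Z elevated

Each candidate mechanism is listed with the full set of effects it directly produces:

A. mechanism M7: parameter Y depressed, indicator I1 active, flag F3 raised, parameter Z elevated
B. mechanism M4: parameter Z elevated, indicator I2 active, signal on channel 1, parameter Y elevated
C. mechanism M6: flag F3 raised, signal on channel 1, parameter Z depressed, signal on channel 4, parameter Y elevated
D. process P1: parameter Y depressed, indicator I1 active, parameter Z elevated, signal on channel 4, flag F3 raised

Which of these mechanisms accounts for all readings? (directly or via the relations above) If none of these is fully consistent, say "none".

Testing each hypothesis:
(A) mechanism M7 — signal on channel 1 NO; parameter Y elevated NO; signal on channel 4 NO; flag F3 raised yes; parameter Z elevated yes
(B) mechanism M4 — signal on channel 1 yes; parameter Y elevated yes; signal on channel 4 NO; flag F3 raised NO; parameter Z elevated yes
(C) mechanism M6 — fails on parameter Z elevated (predicts parameter Z depressed, not parameter Z elevated)
(D) process P1 — fails on signal on channel 1, parameter Y elevated (predicts parameter Y depressed, not parameter Y elevated)
None of the listed candidates fits everything.

none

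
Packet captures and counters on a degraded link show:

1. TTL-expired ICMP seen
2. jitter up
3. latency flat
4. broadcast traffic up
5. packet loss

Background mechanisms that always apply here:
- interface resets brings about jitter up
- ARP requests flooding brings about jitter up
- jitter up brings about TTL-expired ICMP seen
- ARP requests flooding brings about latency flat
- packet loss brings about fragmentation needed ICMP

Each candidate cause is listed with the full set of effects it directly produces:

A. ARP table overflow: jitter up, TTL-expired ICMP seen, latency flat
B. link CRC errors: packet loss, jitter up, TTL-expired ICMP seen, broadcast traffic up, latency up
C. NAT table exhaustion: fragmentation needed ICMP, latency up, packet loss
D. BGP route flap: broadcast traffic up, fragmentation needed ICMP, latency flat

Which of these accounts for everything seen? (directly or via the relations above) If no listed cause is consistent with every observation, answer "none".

Checking each candidate against the observations:
(A) ARP table overflow — TTL-expired ICMP seen ✓; jitter up ✓; latency flat ✓; broadcast traffic up ✗; packet loss ✗
(B) link CRC errors — fails on latency flat (predicts latency up, not latency flat)
(C) NAT table exhaustion — TTL-expired ICMP seen ✗; jitter up ✗; latency flat ✗; broadcast traffic up ✗; packet loss ✓
(D) BGP route flap — TTL-expired ICMP seen ✗; jitter up ✗; latency flat ✓; broadcast traffic up ✓; packet loss ✗
No candidate is consistent with all observations.

none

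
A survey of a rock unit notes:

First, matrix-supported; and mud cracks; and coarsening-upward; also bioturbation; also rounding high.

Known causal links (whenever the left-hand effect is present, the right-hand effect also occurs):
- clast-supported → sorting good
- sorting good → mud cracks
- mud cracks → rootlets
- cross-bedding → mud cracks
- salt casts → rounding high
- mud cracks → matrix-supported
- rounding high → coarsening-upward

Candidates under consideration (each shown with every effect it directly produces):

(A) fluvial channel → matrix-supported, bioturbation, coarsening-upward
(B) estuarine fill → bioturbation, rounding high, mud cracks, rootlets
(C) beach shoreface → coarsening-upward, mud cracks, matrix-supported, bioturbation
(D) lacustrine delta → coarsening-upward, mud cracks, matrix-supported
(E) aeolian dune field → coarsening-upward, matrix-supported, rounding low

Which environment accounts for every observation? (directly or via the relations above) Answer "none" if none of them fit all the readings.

B

For each candidate, compare predicted effects to what was observed:
(A) fluvial channel — matrix-supported match; mud cracks miss; coarsening-upward match; bioturbation match; rounding high miss
(B) estuarine fill — matrix-supported match (via mud cracks → matrix-supported); mud cracks match; coarsening-upward match (via rounding high → coarsening-upward); bioturbation match; rounding high match
(C) beach shoreface — matrix-supported match; mud cracks match; coarsening-upward match; bioturbation match; rounding high miss
(D) lacustrine delta — does not account for bioturbation, rounding high
(E) aeolian dune field — matrix-supported match; mud cracks miss; coarsening-upward match; bioturbation miss; rounding high miss
Only (B) is consistent with every observation.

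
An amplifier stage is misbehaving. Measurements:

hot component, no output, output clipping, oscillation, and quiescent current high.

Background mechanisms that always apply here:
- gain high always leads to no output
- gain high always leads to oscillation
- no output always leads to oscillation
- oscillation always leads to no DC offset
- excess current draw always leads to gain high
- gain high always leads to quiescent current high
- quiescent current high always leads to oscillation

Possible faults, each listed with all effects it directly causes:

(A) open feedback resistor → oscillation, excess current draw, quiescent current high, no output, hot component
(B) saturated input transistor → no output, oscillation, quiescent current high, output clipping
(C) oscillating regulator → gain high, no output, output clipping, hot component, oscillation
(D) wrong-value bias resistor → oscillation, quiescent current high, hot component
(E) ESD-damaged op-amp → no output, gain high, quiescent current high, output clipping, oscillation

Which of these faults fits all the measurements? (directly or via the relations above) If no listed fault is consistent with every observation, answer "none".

Testing each hypothesis:
(A) open feedback resistor — does not account for output clipping
(B) saturated input transistor — does not account for hot component
(C) oscillating regulator — accounts for every observation (quiescent current high through gain high → quiescent current high)
(D) wrong-value bias resistor — hot component match; no output miss; output clipping miss; oscillation match; quiescent current high match
(E) ESD-damaged op-amp — hot component miss; no output match; output clipping match; oscillation match; quiescent current high match
(C) alone accounts for all the evidence.

C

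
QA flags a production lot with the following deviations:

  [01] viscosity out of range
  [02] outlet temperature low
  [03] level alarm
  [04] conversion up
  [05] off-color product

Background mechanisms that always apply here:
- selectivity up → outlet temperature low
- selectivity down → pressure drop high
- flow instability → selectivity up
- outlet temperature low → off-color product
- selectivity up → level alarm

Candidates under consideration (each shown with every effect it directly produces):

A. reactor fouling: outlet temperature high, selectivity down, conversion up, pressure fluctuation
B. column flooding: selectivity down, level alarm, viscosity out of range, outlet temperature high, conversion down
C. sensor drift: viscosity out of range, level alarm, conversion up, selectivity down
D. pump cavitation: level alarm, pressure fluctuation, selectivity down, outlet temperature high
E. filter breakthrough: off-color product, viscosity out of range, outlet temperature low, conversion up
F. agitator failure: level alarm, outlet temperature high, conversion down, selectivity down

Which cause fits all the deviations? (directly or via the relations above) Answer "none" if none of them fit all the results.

Per-candidate check:
(A) reactor fouling — viscosity out of range ✗; outlet temperature low ✗; level alarm ✗; conversion up ✓; off-color product ✗
(B) column flooding — fails on outlet temperature low, conversion up, off-color product (predicts outlet temperature high, not outlet temperature low; predicts conversion down, not conversion up)
(C) sensor drift — does not account for outlet temperature low, off-color product
(D) pump cavitation — fails on viscosity out of range, outlet temperature low, conversion up, off-color product (predicts outlet temperature high, not outlet temperature low)
(E) filter breakthrough — viscosity out of range ✓; outlet temperature low ✓; level alarm ✗; conversion up ✓; off-color product ✓
(F) agitator failure — fails on viscosity out of range, outlet temperature low, conversion up, off-color product (predicts outlet temperature high, not outlet temperature low; predicts conversion down, not conversion up)
Every candidate fails on at least one observation.

none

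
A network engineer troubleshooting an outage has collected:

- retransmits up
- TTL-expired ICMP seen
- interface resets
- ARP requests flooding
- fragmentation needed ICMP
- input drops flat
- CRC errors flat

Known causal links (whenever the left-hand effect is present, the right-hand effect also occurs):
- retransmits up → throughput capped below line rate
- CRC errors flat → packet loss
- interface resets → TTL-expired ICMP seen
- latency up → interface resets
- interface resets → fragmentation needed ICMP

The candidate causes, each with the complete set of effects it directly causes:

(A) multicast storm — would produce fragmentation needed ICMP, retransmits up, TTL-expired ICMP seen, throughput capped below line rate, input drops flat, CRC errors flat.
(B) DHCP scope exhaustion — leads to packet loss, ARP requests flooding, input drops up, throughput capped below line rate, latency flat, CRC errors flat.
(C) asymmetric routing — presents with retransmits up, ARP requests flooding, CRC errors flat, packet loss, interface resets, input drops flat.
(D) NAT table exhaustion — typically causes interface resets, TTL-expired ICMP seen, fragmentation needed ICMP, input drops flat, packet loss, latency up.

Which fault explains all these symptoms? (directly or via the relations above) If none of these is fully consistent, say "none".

C

For each candidate, compare predicted effects to what was observed:
(A) multicast storm — does not account for interface resets, ARP requests flooding
(B) DHCP scope exhaustion — retransmits up NO; TTL-expired ICMP seen NO; interface resets NO; ARP requests flooding yes; fragmentation needed ICMP NO; input drops flat NO; CRC errors flat yes
(C) asymmetric routing — accounts for every observation (TTL-expired ICMP seen by interface resets → TTL-expired ICMP seen)
(D) NAT table exhaustion — retransmits up NO; TTL-expired ICMP seen yes; interface resets yes; ARP requests flooding NO; fragmentation needed ICMP yes; input drops flat yes; CRC errors flat NO
Only (C) is consistent with every observation.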